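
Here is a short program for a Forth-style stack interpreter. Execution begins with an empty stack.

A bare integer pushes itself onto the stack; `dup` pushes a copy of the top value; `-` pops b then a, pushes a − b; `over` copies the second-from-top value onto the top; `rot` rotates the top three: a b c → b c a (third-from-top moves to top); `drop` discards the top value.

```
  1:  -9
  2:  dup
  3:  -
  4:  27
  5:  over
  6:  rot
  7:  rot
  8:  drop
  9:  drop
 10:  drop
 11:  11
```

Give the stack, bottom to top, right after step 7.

[0, 0, 27]

-9   : -9
dup  : -9 -9
-    : 0
27   : 0 27
over : 0 27 0
rot  : 27 0 0
rot  : 0 0 27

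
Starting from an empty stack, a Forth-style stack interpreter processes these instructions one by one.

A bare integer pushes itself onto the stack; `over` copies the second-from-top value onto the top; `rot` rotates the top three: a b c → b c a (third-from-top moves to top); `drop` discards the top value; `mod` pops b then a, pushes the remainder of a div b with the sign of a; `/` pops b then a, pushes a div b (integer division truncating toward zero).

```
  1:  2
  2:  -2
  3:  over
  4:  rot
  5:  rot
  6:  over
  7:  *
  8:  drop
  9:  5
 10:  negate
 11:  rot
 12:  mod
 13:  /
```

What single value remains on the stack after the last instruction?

2      -> [2]
-2     -> [2, -2]
over   -> [2, -2, 2]
rot    -> [-2, 2, 2]
rot    -> [2, 2, -2]
over   -> [2, 2, -2, 2]
*      -> [2, 2, -4]
drop   -> [2, 2]
5      -> [2, 2, 5]
negate -> [2, 2, -5]
rot    -> [2, -5, 2]
mod    -> [2, -1]
/      -> [-2]

-2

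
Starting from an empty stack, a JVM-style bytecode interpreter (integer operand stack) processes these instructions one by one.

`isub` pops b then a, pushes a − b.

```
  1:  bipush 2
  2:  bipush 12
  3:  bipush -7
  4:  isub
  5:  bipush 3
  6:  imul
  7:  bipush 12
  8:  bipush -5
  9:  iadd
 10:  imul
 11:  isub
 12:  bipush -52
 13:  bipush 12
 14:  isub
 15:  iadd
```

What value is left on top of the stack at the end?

-461

bipush 2   → [2]
bipush 12  → [2, 12]
bipush -7  → [2, 12, -7]
isub       → [2, 19]
bipush 3   → [2, 19, 3]
imul       → [2, 57]
bipush 12  → [2, 57, 12]
bipush -5  → [2, 57, 12, -5]
iadd       → [2, 57, 7]
imul       → [2, 399]
isub       → [-397]
bipush -52 → [-397, -52]
bipush 12  → [-397, -52, 12]
isub       → [-397, -64]
iadd       → [-461]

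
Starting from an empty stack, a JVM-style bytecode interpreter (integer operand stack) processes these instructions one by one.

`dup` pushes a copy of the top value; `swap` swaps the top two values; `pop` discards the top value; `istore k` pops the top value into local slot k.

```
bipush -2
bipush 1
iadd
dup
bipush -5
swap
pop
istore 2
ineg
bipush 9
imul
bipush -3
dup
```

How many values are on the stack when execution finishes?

3

bipush -2  [-2]
bipush 1   [-2, 1]
iadd       [-1]
dup        [-1, -1]
bipush -5  [-1, -1, -5]
swap       [-1, -5, -1]
pop        [-1, -5]
istore 2   [-1]
ineg       [1]
bipush 9   [1, 9]
imul       [9]
bipush -3  [9, -3]
dup        [9, -3, -3]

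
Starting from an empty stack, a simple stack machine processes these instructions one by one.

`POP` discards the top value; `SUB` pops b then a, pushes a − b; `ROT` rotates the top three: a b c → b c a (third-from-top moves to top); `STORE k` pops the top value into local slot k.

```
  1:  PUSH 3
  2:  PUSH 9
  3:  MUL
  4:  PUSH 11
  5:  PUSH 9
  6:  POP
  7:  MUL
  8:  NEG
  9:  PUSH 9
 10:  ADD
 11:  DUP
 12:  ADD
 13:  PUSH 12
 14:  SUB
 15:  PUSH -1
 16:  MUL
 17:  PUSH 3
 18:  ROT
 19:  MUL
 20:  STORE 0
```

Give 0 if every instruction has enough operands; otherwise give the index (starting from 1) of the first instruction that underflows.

18

PUSH 3  -> [3]
PUSH 9  -> [3, 9]
MUL     -> [27]
PUSH 11 -> [27, 11]
PUSH 9  -> [27, 11, 9]
POP     -> [27, 11]
MUL     -> [297]
NEG     -> [-297]
PUSH 9  -> [-297, 9]
ADD     -> [-288]
DUP     -> [-288, -288]
ADD     -> [-576]
PUSH 12 -> [-576, 12]
SUB     -> [-588]
PUSH -1 -> [-588, -1]
MUL     -> [588]
PUSH 3  -> [588, 3]
ROT  — needs 3 operands, stack has 2 → underflow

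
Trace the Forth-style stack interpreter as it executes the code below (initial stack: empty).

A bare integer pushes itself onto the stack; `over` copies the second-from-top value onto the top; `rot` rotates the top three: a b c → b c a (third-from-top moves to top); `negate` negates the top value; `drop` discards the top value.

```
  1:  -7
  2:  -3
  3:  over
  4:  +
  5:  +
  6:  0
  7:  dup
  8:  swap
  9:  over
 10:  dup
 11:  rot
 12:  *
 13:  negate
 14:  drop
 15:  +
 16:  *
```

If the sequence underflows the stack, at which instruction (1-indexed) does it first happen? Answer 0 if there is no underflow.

0

-7     -> -7
-3     -> -7 -3
over   -> -7 -3 -7
+      -> -7 -10
+      -> -17
0      -> -17 0
dup    -> -17 0 0
swap   -> -17 0 0
over   -> -17 0 0 0
dup    -> -17 0 0 0 0
rot    -> -17 0 0 0 0
*      -> -17 0 0 0
negate -> -17 0 0 0
drop   -> -17 0 0
+      -> -17 0
*      -> 0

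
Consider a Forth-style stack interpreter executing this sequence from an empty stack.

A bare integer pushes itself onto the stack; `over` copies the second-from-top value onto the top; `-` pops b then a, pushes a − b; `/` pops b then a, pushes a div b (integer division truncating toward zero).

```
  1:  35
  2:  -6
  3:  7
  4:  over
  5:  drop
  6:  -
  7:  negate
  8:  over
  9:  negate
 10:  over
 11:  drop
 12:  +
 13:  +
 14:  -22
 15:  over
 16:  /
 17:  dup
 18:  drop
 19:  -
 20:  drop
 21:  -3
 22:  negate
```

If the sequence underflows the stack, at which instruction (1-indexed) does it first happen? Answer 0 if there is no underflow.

35      [35]
-6      [35, -6]
7       [35, -6, 7]
over    [35, -6, 7, -6]
drop    [35, -6, 7]
-       [35, -13]
negate  [35, 13]
over    [35, 13, 35]
negate  [35, 13, -35]
over    [35, 13, -35, 13]
drop    [35, 13, -35]
+       [35, -22]
+       [13]
-22     [13, -22]
over    [13, -22, 13]
/       [13, -1]
dup     [13, -1, -1]
drop    [13, -1]
-       [14]
drop    []
-3      [-3]
negate  [3]

0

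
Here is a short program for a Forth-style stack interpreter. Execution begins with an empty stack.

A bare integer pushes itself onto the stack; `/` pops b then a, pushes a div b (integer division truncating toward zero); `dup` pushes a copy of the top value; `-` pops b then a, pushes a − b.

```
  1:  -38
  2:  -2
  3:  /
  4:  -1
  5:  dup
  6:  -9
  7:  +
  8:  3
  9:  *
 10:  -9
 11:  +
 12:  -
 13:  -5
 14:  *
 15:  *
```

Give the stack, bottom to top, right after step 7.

[19, -1, -10]

-38 : [-38]
-2  : [-38, -2]
/   : [19]
-1  : [19, -1]
dup : [19, -1, -1]
-9  : [19, -1, -1, -9]
+   : [19, -1, -10]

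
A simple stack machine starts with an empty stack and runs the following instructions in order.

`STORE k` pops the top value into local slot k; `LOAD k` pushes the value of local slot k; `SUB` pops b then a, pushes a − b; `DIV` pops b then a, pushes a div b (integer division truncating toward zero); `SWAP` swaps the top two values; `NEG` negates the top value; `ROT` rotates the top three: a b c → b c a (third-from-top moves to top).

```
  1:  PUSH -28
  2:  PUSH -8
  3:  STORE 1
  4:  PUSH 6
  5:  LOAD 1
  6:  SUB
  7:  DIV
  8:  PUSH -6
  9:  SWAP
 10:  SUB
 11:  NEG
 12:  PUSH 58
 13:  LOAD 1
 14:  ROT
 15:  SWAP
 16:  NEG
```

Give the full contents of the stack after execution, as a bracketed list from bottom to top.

PUSH -28 : [-28]
PUSH -8  : [-28, -8]
STORE 1  : [-28]
PUSH 6   : [-28, 6]
LOAD 1   : [-28, 6, -8]
SUB      : [-28, 14]
DIV      : [-2]
PUSH -6  : [-2, -6]
SWAP     : [-6, -2]
SUB      : [-4]
NEG      : [4]
PUSH 58  : [4, 58]
LOAD 1   : [4, 58, -8]
ROT      : [58, -8, 4]
SWAP     : [58, 4, -8]
NEG      : [58, 4, 8]

[58, 4, 8]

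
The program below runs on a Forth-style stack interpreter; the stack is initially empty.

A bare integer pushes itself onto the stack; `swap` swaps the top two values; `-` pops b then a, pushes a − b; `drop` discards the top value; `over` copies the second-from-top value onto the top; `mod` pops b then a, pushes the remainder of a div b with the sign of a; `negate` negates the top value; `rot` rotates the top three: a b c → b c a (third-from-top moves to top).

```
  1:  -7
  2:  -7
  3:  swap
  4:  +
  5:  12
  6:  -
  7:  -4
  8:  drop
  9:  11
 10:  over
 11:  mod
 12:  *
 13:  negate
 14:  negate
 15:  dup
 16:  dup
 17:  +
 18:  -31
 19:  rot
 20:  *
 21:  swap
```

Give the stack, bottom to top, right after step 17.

-7      [-7]
-7      [-7, -7]
swap    [-7, -7]
+       [-14]
12      [-14, 12]
-       [-26]
-4      [-26, -4]
drop    [-26]
11      [-26, 11]
over    [-26, 11, -26]
mod     [-26, 11]
*       [-286]
negate  [286]
negate  [-286]
dup     [-286, -286]
dup     [-286, -286, -286]
+       [-286, -572]

[-286, -572]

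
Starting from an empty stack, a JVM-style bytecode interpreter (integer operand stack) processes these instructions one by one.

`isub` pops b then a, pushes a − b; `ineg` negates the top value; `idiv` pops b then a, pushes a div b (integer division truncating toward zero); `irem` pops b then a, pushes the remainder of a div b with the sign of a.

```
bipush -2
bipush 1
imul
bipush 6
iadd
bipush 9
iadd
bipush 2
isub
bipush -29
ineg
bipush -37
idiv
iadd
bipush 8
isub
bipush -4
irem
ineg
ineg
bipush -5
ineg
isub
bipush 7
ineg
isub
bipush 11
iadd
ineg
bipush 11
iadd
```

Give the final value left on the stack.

-5

bipush -2  → [-2]
bipush 1   → [-2, 1]
imul       → [-2]
bipush 6   → [-2, 6]
iadd       → [4]
bipush 9   → [4, 9]
iadd       → [13]
bipush 2   → [13, 2]
isub       → [11]
bipush -29 → [11, -29]
ineg       → [11, 29]
bipush -37 → [11, 29, -37]
idiv       → [11, 0]
iadd       → [11]
bipush 8   → [11, 8]
isub       → [3]
bipush -4  → [3, -4]
irem       → [3]
ineg       → [-3]
ineg       → [3]
bipush -5  → [3, -5]
ineg       → [3, 5]
isub       → [-2]
bipush 7   → [-2, 7]
ineg       → [-2, -7]
isub       → [5]
bipush 11  → [5, 11]
iadd       → [16]
ineg       → [-16]
bipush 11  → [-16, 11]
iadd       → [-5]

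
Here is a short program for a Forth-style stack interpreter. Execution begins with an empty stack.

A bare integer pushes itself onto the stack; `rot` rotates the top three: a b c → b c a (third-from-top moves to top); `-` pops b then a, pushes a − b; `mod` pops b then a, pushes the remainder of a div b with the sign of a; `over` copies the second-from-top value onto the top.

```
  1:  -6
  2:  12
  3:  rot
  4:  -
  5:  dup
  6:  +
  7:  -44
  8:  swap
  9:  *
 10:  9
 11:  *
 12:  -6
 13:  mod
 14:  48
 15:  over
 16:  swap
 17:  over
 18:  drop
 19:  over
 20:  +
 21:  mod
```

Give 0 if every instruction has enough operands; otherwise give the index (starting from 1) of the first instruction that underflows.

3

-6 -> -6
12 -> -6 12
rot  — needs 3 operands, stack has 2 → underflow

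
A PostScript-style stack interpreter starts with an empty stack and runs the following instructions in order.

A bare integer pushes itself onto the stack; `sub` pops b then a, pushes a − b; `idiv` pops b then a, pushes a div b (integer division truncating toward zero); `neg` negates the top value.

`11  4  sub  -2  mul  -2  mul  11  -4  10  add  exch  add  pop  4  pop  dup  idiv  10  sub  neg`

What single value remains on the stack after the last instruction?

9

11   : 11
4    : 11 4
sub  : 7
-2   : 7 -2
mul  : -14
-2   : -14 -2
mul  : 28
11   : 28 11
-4   : 28 11 -4
10   : 28 11 -4 10
add  : 28 11 6
exch : 28 6 11
add  : 28 17
pop  : 28
4    : 28 4
pop  : 28
dup  : 28 28
idiv : 1
10   : 1 10
sub  : -9
neg  : 9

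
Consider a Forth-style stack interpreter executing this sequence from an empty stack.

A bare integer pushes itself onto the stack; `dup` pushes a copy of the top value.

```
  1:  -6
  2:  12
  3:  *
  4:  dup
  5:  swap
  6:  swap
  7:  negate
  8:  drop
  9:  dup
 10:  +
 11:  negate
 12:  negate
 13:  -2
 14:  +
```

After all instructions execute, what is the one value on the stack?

-146

-6     → [-6]
12     → [-6, 12]
*      → [-72]
dup    → [-72, -72]
swap   → [-72, -72]
swap   → [-72, -72]
negate → [-72, 72]
drop   → [-72]
dup    → [-72, -72]
+      → [-144]
negate → [144]
negate → [-144]
-2     → [-144, -2]
+      → [-146]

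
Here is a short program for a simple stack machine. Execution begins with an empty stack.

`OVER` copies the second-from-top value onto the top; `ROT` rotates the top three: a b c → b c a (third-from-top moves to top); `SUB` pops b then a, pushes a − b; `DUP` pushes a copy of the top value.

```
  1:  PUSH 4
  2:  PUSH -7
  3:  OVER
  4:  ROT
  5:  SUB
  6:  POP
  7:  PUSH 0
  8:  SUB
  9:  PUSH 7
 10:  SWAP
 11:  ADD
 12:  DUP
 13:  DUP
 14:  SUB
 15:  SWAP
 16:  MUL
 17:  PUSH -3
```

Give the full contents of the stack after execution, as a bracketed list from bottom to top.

[0, -3]

PUSH 4   [4]
PUSH -7  [4, -7]
OVER     [4, -7, 4]
ROT      [-7, 4, 4]
SUB      [-7, 0]
POP      [-7]
PUSH 0   [-7, 0]
SUB      [-7]
PUSH 7   [-7, 7]
SWAP     [7, -7]
ADD      [0]
DUP      [0, 0]
DUP      [0, 0, 0]
SUB      [0, 0]
SWAP     [0, 0]
MUL      [0]
PUSH -3  [0, -3]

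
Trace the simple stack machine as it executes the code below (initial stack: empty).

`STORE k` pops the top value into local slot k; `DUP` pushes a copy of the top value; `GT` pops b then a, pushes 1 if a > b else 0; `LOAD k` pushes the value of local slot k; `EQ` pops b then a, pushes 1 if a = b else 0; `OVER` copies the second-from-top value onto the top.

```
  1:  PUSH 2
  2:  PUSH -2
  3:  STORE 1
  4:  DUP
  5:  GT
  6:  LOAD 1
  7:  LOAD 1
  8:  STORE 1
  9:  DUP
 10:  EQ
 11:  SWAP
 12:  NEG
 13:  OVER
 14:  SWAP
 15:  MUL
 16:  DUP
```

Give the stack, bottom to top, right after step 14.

PUSH 2  : 2
PUSH -2 : 2 -2
STORE 1 : 2
DUP     : 2 2
GT      : 0
LOAD 1  : 0 -2
LOAD 1  : 0 -2 -2
STORE 1 : 0 -2
DUP     : 0 -2 -2
EQ      : 0 1
SWAP    : 1 0
NEG     : 1 0
OVER    : 1 0 1
SWAP    : 1 1 0

[1, 1, 0]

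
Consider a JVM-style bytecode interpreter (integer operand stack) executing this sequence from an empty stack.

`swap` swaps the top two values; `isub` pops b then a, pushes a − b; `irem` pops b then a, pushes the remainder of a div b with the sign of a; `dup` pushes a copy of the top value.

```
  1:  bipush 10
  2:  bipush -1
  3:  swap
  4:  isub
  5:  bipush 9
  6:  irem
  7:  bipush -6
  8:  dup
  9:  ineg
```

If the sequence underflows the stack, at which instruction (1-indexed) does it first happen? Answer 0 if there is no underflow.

bipush 10  [10]
bipush -1  [10, -1]
swap       [-1, 10]
isub       [-11]
bipush 9   [-11, 9]
irem       [-2]
bipush -6  [-2, -6]
dup        [-2, -6, -6]
ineg       [-2, -6, 6]

0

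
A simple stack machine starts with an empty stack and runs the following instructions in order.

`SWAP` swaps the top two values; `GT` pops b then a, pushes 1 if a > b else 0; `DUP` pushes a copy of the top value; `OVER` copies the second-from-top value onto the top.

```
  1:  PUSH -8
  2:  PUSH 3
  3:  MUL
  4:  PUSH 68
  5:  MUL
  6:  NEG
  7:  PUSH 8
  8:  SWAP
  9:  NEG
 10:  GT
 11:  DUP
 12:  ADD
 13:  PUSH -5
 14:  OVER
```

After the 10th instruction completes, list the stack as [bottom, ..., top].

PUSH -8 : -8
PUSH 3  : -8 3
MUL     : -24
PUSH 68 : -24 68
MUL     : -1632
NEG     : 1632
PUSH 8  : 1632 8
SWAP    : 8 1632
NEG     : 8 -1632
GT      : 1

[1]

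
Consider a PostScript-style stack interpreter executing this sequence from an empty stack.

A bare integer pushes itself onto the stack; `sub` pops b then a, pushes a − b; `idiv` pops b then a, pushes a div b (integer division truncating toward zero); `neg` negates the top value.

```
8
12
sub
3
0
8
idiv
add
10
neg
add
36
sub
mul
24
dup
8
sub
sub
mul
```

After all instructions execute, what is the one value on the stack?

8    → 8
12   → 8 12
sub  → -4
3    → -4 3
0    → -4 3 0
8    → -4 3 0 8
idiv → -4 3 0
add  → -4 3
10   → -4 3 10
neg  → -4 3 -10
add  → -4 -7
36   → -4 -7 36
sub  → -4 -43
mul  → 172
24   → 172 24
dup  → 172 24 24
8    → 172 24 24 8
sub  → 172 24 16
sub  → 172 8
mul  → 1376

1376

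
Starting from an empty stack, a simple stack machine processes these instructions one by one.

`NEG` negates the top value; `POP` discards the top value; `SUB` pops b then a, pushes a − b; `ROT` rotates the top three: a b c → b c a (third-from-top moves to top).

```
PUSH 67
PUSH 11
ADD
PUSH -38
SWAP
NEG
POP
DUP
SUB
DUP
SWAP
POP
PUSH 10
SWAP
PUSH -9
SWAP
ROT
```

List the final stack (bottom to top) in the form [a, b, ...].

[-9, 0, 10]

PUSH 67  : 67
PUSH 11  : 67 11
ADD      : 78
PUSH -38 : 78 -38
SWAP     : -38 78
NEG      : -38 -78
POP      : -38
DUP      : -38 -38
SUB      : 0
DUP      : 0 0
SWAP     : 0 0
POP      : 0
PUSH 10  : 0 10
SWAP     : 10 0
PUSH -9  : 10 0 -9
SWAP     : 10 -9 0
ROT      : -9 0 10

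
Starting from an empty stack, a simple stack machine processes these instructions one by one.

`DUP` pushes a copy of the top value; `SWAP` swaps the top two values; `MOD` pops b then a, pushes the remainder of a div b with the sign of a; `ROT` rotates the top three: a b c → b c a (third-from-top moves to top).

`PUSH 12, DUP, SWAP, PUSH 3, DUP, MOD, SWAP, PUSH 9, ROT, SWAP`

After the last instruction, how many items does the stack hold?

PUSH 12 -> 12
DUP     -> 12 12
SWAP    -> 12 12
PUSH 3  -> 12 12 3
DUP     -> 12 12 3 3
MOD     -> 12 12 0
SWAP    -> 12 0 12
PUSH 9  -> 12 0 12 9
ROT     -> 12 12 9 0
SWAP    -> 12 12 0 9

4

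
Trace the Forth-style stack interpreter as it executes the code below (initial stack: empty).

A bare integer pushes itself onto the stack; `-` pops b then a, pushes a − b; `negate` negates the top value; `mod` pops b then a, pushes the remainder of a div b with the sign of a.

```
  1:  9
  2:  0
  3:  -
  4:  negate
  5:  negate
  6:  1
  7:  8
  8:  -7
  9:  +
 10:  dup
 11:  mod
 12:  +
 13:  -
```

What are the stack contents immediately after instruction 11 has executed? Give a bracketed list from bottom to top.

[9, 1, 0]

9      : [9]
0      : [9, 0]
-      : [9]
negate : [-9]
negate : [9]
1      : [9, 1]
8      : [9, 1, 8]
-7     : [9, 1, 8, -7]
+      : [9, 1, 1]
dup    : [9, 1, 1, 1]
mod    : [9, 1, 0]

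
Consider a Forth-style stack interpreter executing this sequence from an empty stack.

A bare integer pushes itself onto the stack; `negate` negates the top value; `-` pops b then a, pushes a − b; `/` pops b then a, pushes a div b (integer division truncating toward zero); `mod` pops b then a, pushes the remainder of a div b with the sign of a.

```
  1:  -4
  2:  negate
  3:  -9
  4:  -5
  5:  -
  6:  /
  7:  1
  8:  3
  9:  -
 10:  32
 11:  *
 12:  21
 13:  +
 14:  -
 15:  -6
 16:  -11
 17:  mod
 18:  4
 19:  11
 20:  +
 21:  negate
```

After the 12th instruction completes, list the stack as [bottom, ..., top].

-4     -> [-4]
negate -> [4]
-9     -> [4, -9]
-5     -> [4, -9, -5]
-      -> [4, -4]
/      -> [-1]
1      -> [-1, 1]
3      -> [-1, 1, 3]
-      -> [-1, -2]
32     -> [-1, -2, 32]
*      -> [-1, -64]
21     -> [-1, -64, 21]

[-1, -64, 21]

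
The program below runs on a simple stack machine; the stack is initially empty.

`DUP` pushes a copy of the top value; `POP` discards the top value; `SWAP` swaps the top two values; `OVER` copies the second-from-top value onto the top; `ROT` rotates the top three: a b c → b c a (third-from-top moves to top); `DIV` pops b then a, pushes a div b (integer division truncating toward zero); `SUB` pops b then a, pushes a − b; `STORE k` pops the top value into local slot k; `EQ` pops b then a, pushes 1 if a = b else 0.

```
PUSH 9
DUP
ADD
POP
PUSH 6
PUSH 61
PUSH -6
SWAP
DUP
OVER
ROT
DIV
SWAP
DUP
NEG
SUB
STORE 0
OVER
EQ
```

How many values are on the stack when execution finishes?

PUSH 9  → [9]
DUP     → [9, 9]
ADD     → [18]
POP     → []
PUSH 6  → [6]
PUSH 61 → [6, 61]
PUSH -6 → [6, 61, -6]
SWAP    → [6, -6, 61]
DUP     → [6, -6, 61, 61]
OVER    → [6, -6, 61, 61, 61]
ROT     → [6, -6, 61, 61, 61]
DIV     → [6, -6, 61, 1]
SWAP    → [6, -6, 1, 61]
DUP     → [6, -6, 1, 61, 61]
NEG     → [6, -6, 1, 61, -61]
SUB     → [6, -6, 1, 122]
STORE 0 → [6, -6, 1]
OVER    → [6, -6, 1, -6]
EQ      → [6, -6, 0]

3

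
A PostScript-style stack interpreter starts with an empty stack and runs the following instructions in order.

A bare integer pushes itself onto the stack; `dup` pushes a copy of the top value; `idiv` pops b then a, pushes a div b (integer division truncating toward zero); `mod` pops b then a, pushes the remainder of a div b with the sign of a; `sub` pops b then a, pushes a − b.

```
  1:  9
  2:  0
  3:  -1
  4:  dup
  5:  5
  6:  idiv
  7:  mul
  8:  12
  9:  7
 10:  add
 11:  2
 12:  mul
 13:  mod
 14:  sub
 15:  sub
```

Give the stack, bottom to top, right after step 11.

9     [9]
0     [9, 0]
-1    [9, 0, -1]
dup   [9, 0, -1, -1]
5     [9, 0, -1, -1, 5]
idiv  [9, 0, -1, 0]
mul   [9, 0, 0]
12    [9, 0, 0, 12]
7     [9, 0, 0, 12, 7]
add   [9, 0, 0, 19]
2     [9, 0, 0, 19, 2]

[9, 0, 0, 19, 2]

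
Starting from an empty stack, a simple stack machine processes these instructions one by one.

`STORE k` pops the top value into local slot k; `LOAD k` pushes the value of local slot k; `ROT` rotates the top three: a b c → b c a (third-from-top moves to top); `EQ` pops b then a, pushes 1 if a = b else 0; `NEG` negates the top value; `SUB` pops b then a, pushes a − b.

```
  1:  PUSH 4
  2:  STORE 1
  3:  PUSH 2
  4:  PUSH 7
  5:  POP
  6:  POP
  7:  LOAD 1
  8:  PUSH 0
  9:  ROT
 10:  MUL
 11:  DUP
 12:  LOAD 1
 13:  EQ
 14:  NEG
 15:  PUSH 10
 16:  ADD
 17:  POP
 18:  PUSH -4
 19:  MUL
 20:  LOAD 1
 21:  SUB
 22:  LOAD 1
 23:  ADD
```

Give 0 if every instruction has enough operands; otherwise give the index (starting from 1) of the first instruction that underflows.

9

PUSH 4  : [4]
STORE 1 : []
PUSH 2  : [2]
PUSH 7  : [2, 7]
POP     : [2]
POP     : []
LOAD 1  : [4]
PUSH 0  : [4, 0]
ROT  — needs 3 operands, stack has 2 → underflow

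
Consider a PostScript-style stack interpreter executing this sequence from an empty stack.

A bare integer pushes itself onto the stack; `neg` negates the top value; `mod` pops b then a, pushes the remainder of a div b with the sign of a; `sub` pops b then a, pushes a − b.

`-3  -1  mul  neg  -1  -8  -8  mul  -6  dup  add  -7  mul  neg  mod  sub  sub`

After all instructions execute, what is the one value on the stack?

-3   [-3]
-1   [-3, -1]
mul  [3]
neg  [-3]
-1   [-3, -1]
-8   [-3, -1, -8]
-8   [-3, -1, -8, -8]
mul  [-3, -1, 64]
-6   [-3, -1, 64, -6]
dup  [-3, -1, 64, -6, -6]
add  [-3, -1, 64, -12]
-7   [-3, -1, 64, -12, -7]
mul  [-3, -1, 64, 84]
neg  [-3, -1, 64, -84]
mod  [-3, -1, 64]
sub  [-3, -65]
sub  [62]

62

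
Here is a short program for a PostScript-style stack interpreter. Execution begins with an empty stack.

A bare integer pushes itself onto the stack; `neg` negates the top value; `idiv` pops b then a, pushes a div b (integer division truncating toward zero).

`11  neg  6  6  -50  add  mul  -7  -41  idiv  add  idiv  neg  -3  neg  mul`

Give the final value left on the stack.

0

11   → 11
neg  → -11
6    → -11 6
6    → -11 6 6
-50  → -11 6 6 -50
add  → -11 6 -44
mul  → -11 -264
-7   → -11 -264 -7
-41  → -11 -264 -7 -41
idiv → -11 -264 0
add  → -11 -264
idiv → 0
neg  → 0
-3   → 0 -3
neg  → 0 3
mul  → 0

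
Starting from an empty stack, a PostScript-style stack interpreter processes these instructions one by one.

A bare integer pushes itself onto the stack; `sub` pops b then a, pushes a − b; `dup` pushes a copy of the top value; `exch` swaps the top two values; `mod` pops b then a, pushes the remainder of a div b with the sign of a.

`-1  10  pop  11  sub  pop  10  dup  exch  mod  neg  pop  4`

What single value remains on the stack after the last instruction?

4

-1    [-1]
10    [-1, 10]
pop   [-1]
11    [-1, 11]
sub   [-12]
pop   []
10    [10]
dup   [10, 10]
exch  [10, 10]
mod   [0]
neg   [0]
pop   []
4     [4]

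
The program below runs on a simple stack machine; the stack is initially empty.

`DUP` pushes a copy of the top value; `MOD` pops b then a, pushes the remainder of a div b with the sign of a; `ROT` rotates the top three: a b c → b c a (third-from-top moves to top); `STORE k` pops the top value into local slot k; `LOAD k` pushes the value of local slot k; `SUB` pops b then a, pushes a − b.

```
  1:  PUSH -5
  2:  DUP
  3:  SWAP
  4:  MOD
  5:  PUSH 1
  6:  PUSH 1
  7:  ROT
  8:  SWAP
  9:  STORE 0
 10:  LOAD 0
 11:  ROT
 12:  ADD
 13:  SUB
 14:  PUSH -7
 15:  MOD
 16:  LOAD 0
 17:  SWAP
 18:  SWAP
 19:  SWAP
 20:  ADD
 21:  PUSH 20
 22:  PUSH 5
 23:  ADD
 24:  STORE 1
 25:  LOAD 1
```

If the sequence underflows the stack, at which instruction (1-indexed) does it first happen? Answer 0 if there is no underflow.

0

PUSH -5 : -5
DUP     : -5 -5
SWAP    : -5 -5
MOD     : 0
PUSH 1  : 0 1
PUSH 1  : 0 1 1
ROT     : 1 1 0
SWAP    : 1 0 1
STORE 0 : 1 0
LOAD 0  : 1 0 1
ROT     : 0 1 1
ADD     : 0 2
SUB     : -2
PUSH -7 : -2 -7
MOD     : -2
LOAD 0  : -2 1
SWAP    : 1 -2
SWAP    : -2 1
SWAP    : 1 -2
ADD     : -1
PUSH 20 : -1 20
PUSH 5  : -1 20 5
ADD     : -1 25
STORE 1 : -1
LOAD 1  : -1 25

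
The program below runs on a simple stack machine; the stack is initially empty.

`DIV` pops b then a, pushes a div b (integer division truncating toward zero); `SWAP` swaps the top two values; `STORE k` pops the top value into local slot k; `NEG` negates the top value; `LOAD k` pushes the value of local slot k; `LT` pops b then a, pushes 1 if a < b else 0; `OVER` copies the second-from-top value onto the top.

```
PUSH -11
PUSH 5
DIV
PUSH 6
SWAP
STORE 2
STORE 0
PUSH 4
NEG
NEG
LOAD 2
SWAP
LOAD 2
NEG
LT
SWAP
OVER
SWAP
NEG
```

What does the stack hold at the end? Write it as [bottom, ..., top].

PUSH -11  [-11]
PUSH 5    [-11, 5]
DIV       [-2]
PUSH 6    [-2, 6]
SWAP      [6, -2]
STORE 2   [6]
STORE 0   []
PUSH 4    [4]
NEG       [-4]
NEG       [4]
LOAD 2    [4, -2]
SWAP      [-2, 4]
LOAD 2    [-2, 4, -2]
NEG       [-2, 4, 2]
LT        [-2, 0]
SWAP      [0, -2]
OVER      [0, -2, 0]
SWAP      [0, 0, -2]
NEG       [0, 0, 2]

[0, 0, 2]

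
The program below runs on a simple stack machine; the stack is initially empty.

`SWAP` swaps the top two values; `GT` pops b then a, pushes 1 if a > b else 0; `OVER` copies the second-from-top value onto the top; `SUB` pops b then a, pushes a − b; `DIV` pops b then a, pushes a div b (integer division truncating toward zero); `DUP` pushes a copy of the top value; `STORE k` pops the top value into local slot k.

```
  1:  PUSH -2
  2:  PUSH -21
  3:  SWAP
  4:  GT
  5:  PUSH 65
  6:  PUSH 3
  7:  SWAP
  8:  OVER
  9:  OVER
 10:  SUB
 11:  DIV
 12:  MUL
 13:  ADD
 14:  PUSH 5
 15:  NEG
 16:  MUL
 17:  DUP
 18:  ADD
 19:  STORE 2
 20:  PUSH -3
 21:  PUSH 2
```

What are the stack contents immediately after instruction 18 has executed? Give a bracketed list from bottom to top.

PUSH -2  → [-2]
PUSH -21 → [-2, -21]
SWAP     → [-21, -2]
GT       → [0]
PUSH 65  → [0, 65]
PUSH 3   → [0, 65, 3]
SWAP     → [0, 3, 65]
OVER     → [0, 3, 65, 3]
OVER     → [0, 3, 65, 3, 65]
SUB      → [0, 3, 65, -62]
DIV      → [0, 3, -1]
MUL      → [0, -3]
ADD      → [-3]
PUSH 5   → [-3, 5]
NEG      → [-3, -5]
MUL      → [15]
DUP      → [15, 15]
ADD      → [30]

[30]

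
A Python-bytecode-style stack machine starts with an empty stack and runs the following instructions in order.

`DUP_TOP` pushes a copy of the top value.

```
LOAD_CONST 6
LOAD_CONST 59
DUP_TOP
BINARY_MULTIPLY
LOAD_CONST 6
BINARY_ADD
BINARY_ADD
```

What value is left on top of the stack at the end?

LOAD_CONST 6    : 6
LOAD_CONST 59   : 6 59
DUP_TOP         : 6 59 59
BINARY_MULTIPLY : 6 3481
LOAD_CONST 6    : 6 3481 6
BINARY_ADD      : 6 3487
BINARY_ADD      : 3493

3493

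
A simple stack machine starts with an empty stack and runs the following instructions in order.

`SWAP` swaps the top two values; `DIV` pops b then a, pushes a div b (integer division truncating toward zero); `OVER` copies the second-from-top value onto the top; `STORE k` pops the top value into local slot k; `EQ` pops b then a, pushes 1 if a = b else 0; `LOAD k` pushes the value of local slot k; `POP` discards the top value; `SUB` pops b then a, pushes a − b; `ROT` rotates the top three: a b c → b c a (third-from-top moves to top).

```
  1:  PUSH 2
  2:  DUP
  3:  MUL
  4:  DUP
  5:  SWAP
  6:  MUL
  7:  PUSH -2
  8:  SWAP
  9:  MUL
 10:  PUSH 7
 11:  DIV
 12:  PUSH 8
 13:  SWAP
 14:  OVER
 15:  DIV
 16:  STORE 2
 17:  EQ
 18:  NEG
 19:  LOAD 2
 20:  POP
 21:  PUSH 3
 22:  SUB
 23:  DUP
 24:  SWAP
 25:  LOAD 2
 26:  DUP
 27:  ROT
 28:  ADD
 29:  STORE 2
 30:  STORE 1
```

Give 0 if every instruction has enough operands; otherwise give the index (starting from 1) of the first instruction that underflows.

PUSH 2  → [2]
DUP     → [2, 2]
MUL     → [4]
DUP     → [4, 4]
SWAP    → [4, 4]
MUL     → [16]
PUSH -2 → [16, -2]
SWAP    → [-2, 16]
MUL     → [-32]
PUSH 7  → [-32, 7]
DIV     → [-4]
PUSH 8  → [-4, 8]
SWAP    → [8, -4]
OVER    → [8, -4, 8]
DIV     → [8, 0]
STORE 2 → [8]
EQ  — needs 2 operands, stack has 1 → underflow

17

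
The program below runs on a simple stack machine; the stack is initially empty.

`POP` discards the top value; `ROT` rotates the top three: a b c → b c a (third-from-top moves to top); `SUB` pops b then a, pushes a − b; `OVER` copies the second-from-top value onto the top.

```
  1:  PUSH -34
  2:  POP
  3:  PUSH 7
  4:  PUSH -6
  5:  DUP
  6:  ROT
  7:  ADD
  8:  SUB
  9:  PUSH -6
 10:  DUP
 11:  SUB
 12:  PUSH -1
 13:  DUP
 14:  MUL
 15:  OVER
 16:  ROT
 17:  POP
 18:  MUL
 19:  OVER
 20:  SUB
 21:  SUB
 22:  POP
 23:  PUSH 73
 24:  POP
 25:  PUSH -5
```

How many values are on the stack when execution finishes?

PUSH -34 → [-34]
POP      → []
PUSH 7   → [7]
PUSH -6  → [7, -6]
DUP      → [7, -6, -6]
ROT      → [-6, -6, 7]
ADD      → [-6, 1]
SUB      → [-7]
PUSH -6  → [-7, -6]
DUP      → [-7, -6, -6]
SUB      → [-7, 0]
PUSH -1  → [-7, 0, -1]
DUP      → [-7, 0, -1, -1]
MUL      → [-7, 0, 1]
OVER     → [-7, 0, 1, 0]
ROT      → [-7, 1, 0, 0]
POP      → [-7, 1, 0]
MUL      → [-7, 0]
OVER     → [-7, 0, -7]
SUB      → [-7, 7]
SUB      → [-14]
POP      → []
PUSH 73  → [73]
POP      → []
PUSH -5  → [-5]

1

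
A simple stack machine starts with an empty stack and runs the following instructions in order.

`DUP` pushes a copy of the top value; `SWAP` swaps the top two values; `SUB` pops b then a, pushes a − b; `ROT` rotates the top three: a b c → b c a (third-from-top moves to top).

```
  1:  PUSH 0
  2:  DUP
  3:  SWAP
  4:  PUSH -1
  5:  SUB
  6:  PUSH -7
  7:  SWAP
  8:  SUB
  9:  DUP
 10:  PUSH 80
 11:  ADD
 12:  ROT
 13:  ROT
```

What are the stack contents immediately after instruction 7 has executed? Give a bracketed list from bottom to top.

[0, -7, 1]

PUSH 0   [0]
DUP      [0, 0]
SWAP     [0, 0]
PUSH -1  [0, 0, -1]
SUB      [0, 1]
PUSH -7  [0, 1, -7]
SWAP     [0, -7, 1]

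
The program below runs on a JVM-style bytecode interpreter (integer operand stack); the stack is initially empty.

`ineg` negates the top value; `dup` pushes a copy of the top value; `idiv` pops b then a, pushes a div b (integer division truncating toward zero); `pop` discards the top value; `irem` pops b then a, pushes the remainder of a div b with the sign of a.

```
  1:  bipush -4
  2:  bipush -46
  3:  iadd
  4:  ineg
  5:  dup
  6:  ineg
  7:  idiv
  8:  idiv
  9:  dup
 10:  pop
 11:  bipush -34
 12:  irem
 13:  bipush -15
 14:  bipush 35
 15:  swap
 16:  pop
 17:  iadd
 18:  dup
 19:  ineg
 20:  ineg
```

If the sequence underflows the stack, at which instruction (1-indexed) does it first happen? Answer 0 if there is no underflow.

8

bipush -4  → [-4]
bipush -46 → [-4, -46]
iadd       → [-50]
ineg       → [50]
dup        → [50, 50]
ineg       → [50, -50]
idiv       → [-1]
idiv  — needs 2 operands, stack has 1 → underflow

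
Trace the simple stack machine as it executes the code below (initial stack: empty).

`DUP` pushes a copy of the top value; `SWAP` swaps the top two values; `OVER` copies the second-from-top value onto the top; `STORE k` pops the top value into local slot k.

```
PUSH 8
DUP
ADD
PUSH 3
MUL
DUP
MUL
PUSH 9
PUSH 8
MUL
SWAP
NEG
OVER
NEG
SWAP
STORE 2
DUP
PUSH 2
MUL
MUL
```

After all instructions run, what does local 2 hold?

-2304

PUSH 8   [8]
DUP      [8, 8]
ADD      [16]
PUSH 3   [16, 3]
MUL      [48]
DUP      [48, 48]
MUL      [2304]
PUSH 9   [2304, 9]
PUSH 8   [2304, 9, 8]
MUL      [2304, 72]
SWAP     [72, 2304]
NEG      [72, -2304]
OVER     [72, -2304, 72]
NEG      [72, -2304, -72]
SWAP     [72, -72, -2304]
STORE 2  [72, -72]
DUP      [72, -72, -72]
PUSH 2   [72, -72, -72, 2]
MUL      [72, -72, -144]
MUL      [72, 10368]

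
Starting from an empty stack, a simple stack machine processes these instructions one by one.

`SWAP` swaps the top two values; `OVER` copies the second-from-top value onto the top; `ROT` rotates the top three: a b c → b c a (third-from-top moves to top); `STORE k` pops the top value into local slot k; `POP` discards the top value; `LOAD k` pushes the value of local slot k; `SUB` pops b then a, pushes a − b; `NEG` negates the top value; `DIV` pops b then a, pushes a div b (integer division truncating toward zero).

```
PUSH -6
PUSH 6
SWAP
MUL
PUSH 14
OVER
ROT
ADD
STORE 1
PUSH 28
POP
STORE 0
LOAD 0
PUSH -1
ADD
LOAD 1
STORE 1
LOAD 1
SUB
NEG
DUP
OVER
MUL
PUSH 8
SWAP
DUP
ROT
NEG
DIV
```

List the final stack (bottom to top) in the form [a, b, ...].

[-85, 7225, -903]

PUSH -6  -6
PUSH 6   -6 6
SWAP     6 -6
MUL      -36
PUSH 14  -36 14
OVER     -36 14 -36
ROT      14 -36 -36
ADD      14 -72
STORE 1  14
PUSH 28  14 28
POP      14
STORE 0  (empty)
LOAD 0   14
PUSH -1  14 -1
ADD      13
LOAD 1   13 -72
STORE 1  13
LOAD 1   13 -72
SUB      85
NEG      -85
DUP      -85 -85
OVER     -85 -85 -85
MUL      -85 7225
PUSH 8   -85 7225 8
SWAP     -85 8 7225
DUP      -85 8 7225 7225
ROT      -85 7225 7225 8
NEG      -85 7225 7225 -8
DIV      -85 7225 -903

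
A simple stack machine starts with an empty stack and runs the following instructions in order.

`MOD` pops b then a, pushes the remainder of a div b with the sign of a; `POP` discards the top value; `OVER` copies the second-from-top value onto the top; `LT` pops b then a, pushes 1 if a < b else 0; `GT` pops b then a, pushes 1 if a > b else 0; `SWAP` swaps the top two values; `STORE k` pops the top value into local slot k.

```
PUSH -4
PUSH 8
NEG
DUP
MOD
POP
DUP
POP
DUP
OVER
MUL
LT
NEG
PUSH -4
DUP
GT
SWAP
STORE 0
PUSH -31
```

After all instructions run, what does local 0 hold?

-1

PUSH -4  -> [-4]
PUSH 8   -> [-4, 8]
NEG      -> [-4, -8]
DUP      -> [-4, -8, -8]
MOD      -> [-4, 0]
POP      -> [-4]
DUP      -> [-4, -4]
POP      -> [-4]
DUP      -> [-4, -4]
OVER     -> [-4, -4, -4]
MUL      -> [-4, 16]
LT       -> [1]
NEG      -> [-1]
PUSH -4  -> [-1, -4]
DUP      -> [-1, -4, -4]
GT       -> [-1, 0]
SWAP     -> [0, -1]
STORE 0  -> [0]
PUSH -31 -> [0, -31]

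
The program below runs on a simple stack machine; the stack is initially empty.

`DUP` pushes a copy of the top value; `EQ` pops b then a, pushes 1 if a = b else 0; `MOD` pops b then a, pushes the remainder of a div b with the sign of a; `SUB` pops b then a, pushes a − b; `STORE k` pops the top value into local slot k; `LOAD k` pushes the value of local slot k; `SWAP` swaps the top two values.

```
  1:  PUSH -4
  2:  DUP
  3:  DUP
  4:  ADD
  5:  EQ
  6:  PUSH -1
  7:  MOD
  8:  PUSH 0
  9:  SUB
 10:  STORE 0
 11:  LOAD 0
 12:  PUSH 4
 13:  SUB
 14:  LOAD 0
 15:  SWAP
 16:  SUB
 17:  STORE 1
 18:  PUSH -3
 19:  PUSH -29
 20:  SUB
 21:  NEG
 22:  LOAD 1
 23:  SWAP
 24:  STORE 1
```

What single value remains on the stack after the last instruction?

PUSH -4  → -4
DUP      → -4 -4
DUP      → -4 -4 -4
ADD      → -4 -8
EQ       → 0
PUSH -1  → 0 -1
MOD      → 0
PUSH 0   → 0 0
SUB      → 0
STORE 0  → (empty)
LOAD 0   → 0
PUSH 4   → 0 4
SUB      → -4
LOAD 0   → -4 0
SWAP     → 0 -4
SUB      → 4
STORE 1  → (empty)
PUSH -3  → -3
PUSH -29 → -3 -29
SUB      → 26
NEG      → -26
LOAD 1   → -26 4
SWAP     → 4 -26
STORE 1  → 4

4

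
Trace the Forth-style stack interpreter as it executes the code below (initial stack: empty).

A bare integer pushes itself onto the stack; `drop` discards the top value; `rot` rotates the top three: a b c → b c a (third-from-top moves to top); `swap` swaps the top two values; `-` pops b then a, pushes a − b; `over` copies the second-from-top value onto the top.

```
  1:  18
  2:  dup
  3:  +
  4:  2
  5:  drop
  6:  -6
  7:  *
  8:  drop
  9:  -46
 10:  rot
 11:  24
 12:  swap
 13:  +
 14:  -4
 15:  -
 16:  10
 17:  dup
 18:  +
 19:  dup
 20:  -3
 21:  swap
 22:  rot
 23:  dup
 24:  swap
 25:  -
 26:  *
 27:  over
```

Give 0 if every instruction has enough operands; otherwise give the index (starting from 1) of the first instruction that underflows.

10

18    18
dup   18 18
+     36
2     36 2
drop  36
-6    36 -6
*     -216
drop  (empty)
-46   -46
rot  — needs 3 operands, stack has 1 → underflow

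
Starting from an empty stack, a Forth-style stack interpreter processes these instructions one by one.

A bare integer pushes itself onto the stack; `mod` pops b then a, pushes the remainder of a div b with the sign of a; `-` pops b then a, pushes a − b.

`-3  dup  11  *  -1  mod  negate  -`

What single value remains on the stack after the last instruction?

-3

-3     → -3
dup    → -3 -3
11     → -3 -3 11
*      → -3 -33
-1     → -3 -33 -1
mod    → -3 0
negate → -3 0
-      → -3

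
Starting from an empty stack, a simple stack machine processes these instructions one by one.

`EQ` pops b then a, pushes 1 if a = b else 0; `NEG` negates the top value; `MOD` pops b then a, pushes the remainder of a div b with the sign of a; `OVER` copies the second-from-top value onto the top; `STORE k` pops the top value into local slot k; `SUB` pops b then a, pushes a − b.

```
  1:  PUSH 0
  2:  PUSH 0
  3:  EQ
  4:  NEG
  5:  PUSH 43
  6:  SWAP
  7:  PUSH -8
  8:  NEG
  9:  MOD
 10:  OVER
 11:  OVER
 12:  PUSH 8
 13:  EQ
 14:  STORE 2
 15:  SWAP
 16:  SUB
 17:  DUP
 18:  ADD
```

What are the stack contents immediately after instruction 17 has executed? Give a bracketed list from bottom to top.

[43, 44, 44]

PUSH 0  : 0
PUSH 0  : 0 0
EQ      : 1
NEG     : -1
PUSH 43 : -1 43
SWAP    : 43 -1
PUSH -8 : 43 -1 -8
NEG     : 43 -1 8
MOD     : 43 -1
OVER    : 43 -1 43
OVER    : 43 -1 43 -1
PUSH 8  : 43 -1 43 -1 8
EQ      : 43 -1 43 0
STORE 2 : 43 -1 43
SWAP    : 43 43 -1
SUB     : 43 44
DUP     : 43 44 44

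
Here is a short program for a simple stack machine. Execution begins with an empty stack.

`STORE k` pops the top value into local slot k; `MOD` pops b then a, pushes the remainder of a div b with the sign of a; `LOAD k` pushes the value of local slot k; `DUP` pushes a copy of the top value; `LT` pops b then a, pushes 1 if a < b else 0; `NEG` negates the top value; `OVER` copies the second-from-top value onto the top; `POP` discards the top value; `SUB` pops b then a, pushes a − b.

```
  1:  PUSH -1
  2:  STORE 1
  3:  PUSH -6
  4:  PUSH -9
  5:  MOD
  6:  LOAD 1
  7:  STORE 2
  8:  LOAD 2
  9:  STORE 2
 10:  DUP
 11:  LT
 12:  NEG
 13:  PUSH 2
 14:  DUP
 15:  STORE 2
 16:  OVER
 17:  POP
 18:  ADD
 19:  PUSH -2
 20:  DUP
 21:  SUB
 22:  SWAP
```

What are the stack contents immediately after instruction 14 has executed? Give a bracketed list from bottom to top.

PUSH -1 -> -1
STORE 1 -> (empty)
PUSH -6 -> -6
PUSH -9 -> -6 -9
MOD     -> -6
LOAD 1  -> -6 -1
STORE 2 -> -6
LOAD 2  -> -6 -1
STORE 2 -> -6
DUP     -> -6 -6
LT      -> 0
NEG     -> 0
PUSH 2  -> 0 2
DUP     -> 0 2 2

[0, 2, 2]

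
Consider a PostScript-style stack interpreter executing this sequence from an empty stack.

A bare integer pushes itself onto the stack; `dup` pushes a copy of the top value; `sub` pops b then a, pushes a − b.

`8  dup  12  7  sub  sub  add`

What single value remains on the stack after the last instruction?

8    8
dup  8 8
12   8 8 12
7    8 8 12 7
sub  8 8 5
sub  8 3
add  11

11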